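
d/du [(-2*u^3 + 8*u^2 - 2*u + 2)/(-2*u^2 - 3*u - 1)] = 2*(2*u^4 + 6*u^3 - 11*u^2 - 4*u + 4)/(4*u^4 + 12*u^3 + 13*u^2 + 6*u + 1)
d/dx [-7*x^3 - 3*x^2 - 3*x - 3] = -21*x^2 - 6*x - 3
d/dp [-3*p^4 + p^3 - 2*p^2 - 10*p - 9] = -12*p^3 + 3*p^2 - 4*p - 10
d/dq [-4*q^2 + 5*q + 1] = 5 - 8*q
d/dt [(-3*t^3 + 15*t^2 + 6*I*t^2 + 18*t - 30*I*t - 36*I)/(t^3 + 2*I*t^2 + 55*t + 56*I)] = (t^4*(-15 - 12*I) + t^3*(-366 + 60*I) + t^2*(765 - 102*I) + t*(-816 + 1680*I) + 1680 + 2988*I)/(t^6 + 4*I*t^5 + 106*t^4 + 332*I*t^3 + 2801*t^2 + 6160*I*t - 3136)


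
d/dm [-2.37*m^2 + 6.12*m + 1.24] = 6.12 - 4.74*m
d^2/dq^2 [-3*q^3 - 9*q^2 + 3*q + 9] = -18*q - 18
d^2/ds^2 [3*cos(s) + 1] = -3*cos(s)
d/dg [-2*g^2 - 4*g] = -4*g - 4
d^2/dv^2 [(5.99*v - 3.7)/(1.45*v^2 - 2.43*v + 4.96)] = ((39.8414 - 52.113*v)*(1.45*v^2 - 2.43*v + 4.96) + (2.9*v - 2.43)*(5.8*v - 4.86)*(5.99*v - 3.7))/(1.45*v^2 - 2.43*v + 4.96)^3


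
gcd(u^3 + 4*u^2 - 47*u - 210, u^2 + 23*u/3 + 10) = u + 6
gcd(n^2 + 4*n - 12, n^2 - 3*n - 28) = 1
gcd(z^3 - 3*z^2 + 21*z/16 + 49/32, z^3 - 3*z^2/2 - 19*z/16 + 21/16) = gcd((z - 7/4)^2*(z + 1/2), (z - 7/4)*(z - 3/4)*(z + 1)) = z - 7/4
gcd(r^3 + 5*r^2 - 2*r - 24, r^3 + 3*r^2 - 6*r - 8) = r^2 + 2*r - 8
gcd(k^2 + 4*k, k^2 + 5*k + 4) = k + 4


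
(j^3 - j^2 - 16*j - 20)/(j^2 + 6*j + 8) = (j^2 - 3*j - 10)/(j + 4)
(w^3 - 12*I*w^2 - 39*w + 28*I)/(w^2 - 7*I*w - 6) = (w^2 - 11*I*w - 28)/(w - 6*I)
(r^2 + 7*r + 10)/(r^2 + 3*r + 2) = (r + 5)/(r + 1)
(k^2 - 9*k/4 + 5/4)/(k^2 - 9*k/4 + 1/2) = (4*k^2 - 9*k + 5)/(4*k^2 - 9*k + 2)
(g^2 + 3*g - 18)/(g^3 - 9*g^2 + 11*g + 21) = (g + 6)/(g^2 - 6*g - 7)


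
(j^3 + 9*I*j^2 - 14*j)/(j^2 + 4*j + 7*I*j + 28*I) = j*(j + 2*I)/(j + 4)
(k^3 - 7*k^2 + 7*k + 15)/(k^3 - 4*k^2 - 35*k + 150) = (k^2 - 2*k - 3)/(k^2 + k - 30)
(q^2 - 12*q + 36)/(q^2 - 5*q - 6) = (q - 6)/(q + 1)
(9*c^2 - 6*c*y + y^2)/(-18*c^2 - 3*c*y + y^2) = (-9*c^2 + 6*c*y - y^2)/(18*c^2 + 3*c*y - y^2)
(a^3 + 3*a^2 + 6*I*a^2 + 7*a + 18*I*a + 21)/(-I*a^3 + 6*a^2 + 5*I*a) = (I*a^3 + 3*a^2*(-2 + I) + a*(-18 + 7*I) + 21*I)/(a*(a^2 + 6*I*a - 5))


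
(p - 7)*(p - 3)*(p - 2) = p^3 - 12*p^2 + 41*p - 42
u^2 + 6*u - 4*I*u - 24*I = (u + 6)*(u - 4*I)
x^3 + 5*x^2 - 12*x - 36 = (x - 3)*(x + 2)*(x + 6)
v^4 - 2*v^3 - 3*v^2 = v^2*(v - 3)*(v + 1)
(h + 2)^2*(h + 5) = h^3 + 9*h^2 + 24*h + 20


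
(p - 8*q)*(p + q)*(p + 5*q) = p^3 - 2*p^2*q - 43*p*q^2 - 40*q^3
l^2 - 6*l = l*(l - 6)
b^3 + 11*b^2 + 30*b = b*(b + 5)*(b + 6)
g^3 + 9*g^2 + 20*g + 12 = (g + 1)*(g + 2)*(g + 6)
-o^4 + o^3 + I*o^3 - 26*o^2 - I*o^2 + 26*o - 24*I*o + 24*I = (o - 6*I)*(o + 4*I)*(-I*o + 1)*(-I*o + I)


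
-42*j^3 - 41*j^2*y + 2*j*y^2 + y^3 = (-6*j + y)*(j + y)*(7*j + y)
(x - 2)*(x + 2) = x^2 - 4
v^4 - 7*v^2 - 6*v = v*(v - 3)*(v + 1)*(v + 2)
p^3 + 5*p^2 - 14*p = p*(p - 2)*(p + 7)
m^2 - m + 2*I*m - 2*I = (m - 1)*(m + 2*I)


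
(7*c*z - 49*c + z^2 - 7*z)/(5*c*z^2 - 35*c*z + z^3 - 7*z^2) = (7*c + z)/(z*(5*c + z))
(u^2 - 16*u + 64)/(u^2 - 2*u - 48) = (u - 8)/(u + 6)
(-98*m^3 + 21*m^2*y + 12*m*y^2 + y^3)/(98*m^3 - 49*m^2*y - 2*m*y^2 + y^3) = (7*m + y)/(-7*m + y)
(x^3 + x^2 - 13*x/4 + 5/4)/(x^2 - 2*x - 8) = (-x^3 - x^2 + 13*x/4 - 5/4)/(-x^2 + 2*x + 8)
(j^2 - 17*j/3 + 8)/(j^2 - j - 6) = (j - 8/3)/(j + 2)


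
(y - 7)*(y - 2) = y^2 - 9*y + 14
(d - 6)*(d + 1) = d^2 - 5*d - 6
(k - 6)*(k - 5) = k^2 - 11*k + 30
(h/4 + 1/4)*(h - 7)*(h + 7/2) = h^3/4 - 5*h^2/8 - 7*h - 49/8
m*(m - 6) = m^2 - 6*m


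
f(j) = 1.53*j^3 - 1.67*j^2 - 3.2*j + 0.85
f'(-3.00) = 48.13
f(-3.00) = -45.89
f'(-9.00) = 398.65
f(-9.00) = -1220.99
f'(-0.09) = -2.86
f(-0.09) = 1.12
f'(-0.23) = -2.19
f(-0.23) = 1.48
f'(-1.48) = 11.80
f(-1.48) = -3.03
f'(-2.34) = 29.75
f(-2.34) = -20.41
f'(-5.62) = 160.54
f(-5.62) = -305.49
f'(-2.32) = 29.25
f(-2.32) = -19.82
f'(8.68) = 313.63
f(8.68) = 847.83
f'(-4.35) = 98.18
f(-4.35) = -142.77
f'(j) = 4.59*j^2 - 3.34*j - 3.2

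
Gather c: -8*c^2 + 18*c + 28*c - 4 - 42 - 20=-8*c^2 + 46*c - 66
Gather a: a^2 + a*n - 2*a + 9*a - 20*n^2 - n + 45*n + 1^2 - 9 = a^2 + a*(n + 7) - 20*n^2 + 44*n - 8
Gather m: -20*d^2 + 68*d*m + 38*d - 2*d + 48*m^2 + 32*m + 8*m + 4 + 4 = -20*d^2 + 36*d + 48*m^2 + m*(68*d + 40) + 8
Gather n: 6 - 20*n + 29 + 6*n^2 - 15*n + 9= 6*n^2 - 35*n + 44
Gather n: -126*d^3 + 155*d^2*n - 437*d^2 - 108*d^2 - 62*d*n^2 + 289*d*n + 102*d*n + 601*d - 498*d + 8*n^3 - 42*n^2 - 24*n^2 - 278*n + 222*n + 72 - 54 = -126*d^3 - 545*d^2 + 103*d + 8*n^3 + n^2*(-62*d - 66) + n*(155*d^2 + 391*d - 56) + 18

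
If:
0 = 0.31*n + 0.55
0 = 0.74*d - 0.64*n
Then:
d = -1.53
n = -1.77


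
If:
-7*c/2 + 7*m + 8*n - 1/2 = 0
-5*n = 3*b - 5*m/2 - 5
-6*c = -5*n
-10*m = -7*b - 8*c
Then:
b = -2260/199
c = 955/199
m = -818/199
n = 1146/199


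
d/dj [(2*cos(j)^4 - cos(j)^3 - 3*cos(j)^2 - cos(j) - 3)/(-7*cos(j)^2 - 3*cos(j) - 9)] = (28*cos(j)^4 + 11*cos(j)^3 + 66*cos(j)^2 - 29*cos(j) - 12)*sin(j)*cos(j)/(-7*sin(j)^2 + 3*cos(j) + 16)^2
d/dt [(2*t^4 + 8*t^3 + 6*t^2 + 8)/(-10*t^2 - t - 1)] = 2*(-20*t^5 - 43*t^4 - 12*t^3 - 15*t^2 + 74*t + 4)/(100*t^4 + 20*t^3 + 21*t^2 + 2*t + 1)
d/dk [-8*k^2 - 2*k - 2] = -16*k - 2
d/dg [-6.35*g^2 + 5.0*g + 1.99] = 5.0 - 12.7*g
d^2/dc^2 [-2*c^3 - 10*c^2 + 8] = -12*c - 20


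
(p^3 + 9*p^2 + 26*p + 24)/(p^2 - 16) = (p^2 + 5*p + 6)/(p - 4)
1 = 1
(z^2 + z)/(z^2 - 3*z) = (z + 1)/(z - 3)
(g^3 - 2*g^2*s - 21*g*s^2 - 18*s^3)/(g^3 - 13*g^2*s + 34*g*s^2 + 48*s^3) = (-g - 3*s)/(-g + 8*s)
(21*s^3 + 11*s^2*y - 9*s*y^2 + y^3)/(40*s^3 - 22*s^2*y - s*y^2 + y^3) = (21*s^3 + 11*s^2*y - 9*s*y^2 + y^3)/(40*s^3 - 22*s^2*y - s*y^2 + y^3)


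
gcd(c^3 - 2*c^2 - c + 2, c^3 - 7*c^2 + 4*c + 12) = c^2 - c - 2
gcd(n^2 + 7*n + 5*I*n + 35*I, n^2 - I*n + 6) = 1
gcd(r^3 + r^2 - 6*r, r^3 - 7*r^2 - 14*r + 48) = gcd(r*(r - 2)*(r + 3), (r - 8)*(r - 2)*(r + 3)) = r^2 + r - 6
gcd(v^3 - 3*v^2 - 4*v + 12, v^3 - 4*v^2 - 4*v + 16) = v^2 - 4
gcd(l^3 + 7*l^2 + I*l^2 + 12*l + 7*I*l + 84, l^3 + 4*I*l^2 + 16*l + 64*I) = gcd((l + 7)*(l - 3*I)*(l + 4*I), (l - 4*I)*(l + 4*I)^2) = l + 4*I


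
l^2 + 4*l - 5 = (l - 1)*(l + 5)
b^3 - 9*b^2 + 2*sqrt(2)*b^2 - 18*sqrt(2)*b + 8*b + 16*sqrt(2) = (b - 8)*(b - 1)*(b + 2*sqrt(2))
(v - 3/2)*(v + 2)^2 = v^3 + 5*v^2/2 - 2*v - 6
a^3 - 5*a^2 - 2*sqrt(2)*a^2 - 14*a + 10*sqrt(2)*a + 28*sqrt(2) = (a - 7)*(a + 2)*(a - 2*sqrt(2))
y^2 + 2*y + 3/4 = (y + 1/2)*(y + 3/2)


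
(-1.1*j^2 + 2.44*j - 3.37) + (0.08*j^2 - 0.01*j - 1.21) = -1.02*j^2 + 2.43*j - 4.58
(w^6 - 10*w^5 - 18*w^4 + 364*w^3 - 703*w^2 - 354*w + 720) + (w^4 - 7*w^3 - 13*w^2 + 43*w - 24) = w^6 - 10*w^5 - 17*w^4 + 357*w^3 - 716*w^2 - 311*w + 696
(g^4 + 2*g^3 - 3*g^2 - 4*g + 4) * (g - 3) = g^5 - g^4 - 9*g^3 + 5*g^2 + 16*g - 12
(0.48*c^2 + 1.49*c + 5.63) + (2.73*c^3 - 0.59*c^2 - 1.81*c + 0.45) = 2.73*c^3 - 0.11*c^2 - 0.32*c + 6.08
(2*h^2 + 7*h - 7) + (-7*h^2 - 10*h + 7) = -5*h^2 - 3*h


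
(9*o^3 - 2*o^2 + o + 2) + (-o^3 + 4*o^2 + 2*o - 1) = 8*o^3 + 2*o^2 + 3*o + 1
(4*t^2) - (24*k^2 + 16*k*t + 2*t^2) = -24*k^2 - 16*k*t + 2*t^2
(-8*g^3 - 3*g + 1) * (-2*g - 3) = 16*g^4 + 24*g^3 + 6*g^2 + 7*g - 3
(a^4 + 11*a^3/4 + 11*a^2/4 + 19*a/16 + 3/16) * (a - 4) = a^5 - 5*a^4/4 - 33*a^3/4 - 157*a^2/16 - 73*a/16 - 3/4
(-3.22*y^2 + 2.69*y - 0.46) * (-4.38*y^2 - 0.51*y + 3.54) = 14.1036*y^4 - 10.14*y^3 - 10.7559*y^2 + 9.7572*y - 1.6284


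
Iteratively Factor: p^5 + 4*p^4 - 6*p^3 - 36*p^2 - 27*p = (p + 3)*(p^4 + p^3 - 9*p^2 - 9*p) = p*(p + 3)*(p^3 + p^2 - 9*p - 9) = p*(p + 1)*(p + 3)*(p^2 - 9) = p*(p + 1)*(p + 3)^2*(p - 3)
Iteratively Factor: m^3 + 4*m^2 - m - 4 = (m - 1)*(m^2 + 5*m + 4) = (m - 1)*(m + 4)*(m + 1)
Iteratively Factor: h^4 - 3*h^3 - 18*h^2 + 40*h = (h - 2)*(h^3 - h^2 - 20*h) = (h - 2)*(h + 4)*(h^2 - 5*h) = h*(h - 2)*(h + 4)*(h - 5)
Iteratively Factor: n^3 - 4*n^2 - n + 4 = (n + 1)*(n^2 - 5*n + 4) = (n - 1)*(n + 1)*(n - 4)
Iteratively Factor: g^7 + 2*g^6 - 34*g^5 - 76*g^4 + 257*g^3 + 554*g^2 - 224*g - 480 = (g + 1)*(g^6 + g^5 - 35*g^4 - 41*g^3 + 298*g^2 + 256*g - 480) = (g - 1)*(g + 1)*(g^5 + 2*g^4 - 33*g^3 - 74*g^2 + 224*g + 480) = (g - 1)*(g + 1)*(g + 4)*(g^4 - 2*g^3 - 25*g^2 + 26*g + 120) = (g - 3)*(g - 1)*(g + 1)*(g + 4)*(g^3 + g^2 - 22*g - 40) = (g - 3)*(g - 1)*(g + 1)*(g + 4)^2*(g^2 - 3*g - 10) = (g - 5)*(g - 3)*(g - 1)*(g + 1)*(g + 4)^2*(g + 2)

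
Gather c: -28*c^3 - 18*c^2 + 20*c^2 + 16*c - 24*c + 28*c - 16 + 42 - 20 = -28*c^3 + 2*c^2 + 20*c + 6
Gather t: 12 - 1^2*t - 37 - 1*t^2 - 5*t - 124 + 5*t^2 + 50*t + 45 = 4*t^2 + 44*t - 104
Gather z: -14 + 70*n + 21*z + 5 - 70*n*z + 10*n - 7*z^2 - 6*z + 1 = 80*n - 7*z^2 + z*(15 - 70*n) - 8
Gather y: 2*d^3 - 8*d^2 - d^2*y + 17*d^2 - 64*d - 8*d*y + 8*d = 2*d^3 + 9*d^2 - 56*d + y*(-d^2 - 8*d)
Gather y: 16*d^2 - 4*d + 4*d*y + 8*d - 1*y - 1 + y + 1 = 16*d^2 + 4*d*y + 4*d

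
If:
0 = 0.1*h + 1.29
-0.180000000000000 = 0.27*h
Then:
No Solution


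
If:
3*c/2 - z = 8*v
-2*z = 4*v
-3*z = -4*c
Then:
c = 0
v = 0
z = 0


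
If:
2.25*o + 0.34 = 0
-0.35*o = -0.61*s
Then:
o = -0.15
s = -0.09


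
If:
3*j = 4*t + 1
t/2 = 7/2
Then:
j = 29/3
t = 7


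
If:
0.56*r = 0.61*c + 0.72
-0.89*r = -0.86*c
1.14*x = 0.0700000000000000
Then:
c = -10.45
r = -10.10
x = 0.06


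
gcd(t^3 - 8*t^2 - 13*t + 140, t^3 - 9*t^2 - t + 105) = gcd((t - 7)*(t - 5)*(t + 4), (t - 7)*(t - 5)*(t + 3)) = t^2 - 12*t + 35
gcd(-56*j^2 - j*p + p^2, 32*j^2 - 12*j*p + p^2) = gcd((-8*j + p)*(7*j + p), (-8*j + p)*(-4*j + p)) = -8*j + p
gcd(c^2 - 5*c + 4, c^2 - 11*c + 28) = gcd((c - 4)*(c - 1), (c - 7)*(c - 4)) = c - 4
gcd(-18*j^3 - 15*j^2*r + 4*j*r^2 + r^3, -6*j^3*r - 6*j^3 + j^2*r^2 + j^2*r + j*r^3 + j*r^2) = 1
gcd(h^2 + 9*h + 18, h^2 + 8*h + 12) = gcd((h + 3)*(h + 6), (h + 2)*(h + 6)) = h + 6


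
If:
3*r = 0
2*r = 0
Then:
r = 0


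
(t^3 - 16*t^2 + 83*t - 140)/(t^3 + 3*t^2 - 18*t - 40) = (t^2 - 12*t + 35)/(t^2 + 7*t + 10)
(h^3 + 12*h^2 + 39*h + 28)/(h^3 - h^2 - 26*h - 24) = (h + 7)/(h - 6)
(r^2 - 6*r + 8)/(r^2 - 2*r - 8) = (r - 2)/(r + 2)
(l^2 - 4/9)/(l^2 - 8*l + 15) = (l^2 - 4/9)/(l^2 - 8*l + 15)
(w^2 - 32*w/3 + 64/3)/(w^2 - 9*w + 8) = (w - 8/3)/(w - 1)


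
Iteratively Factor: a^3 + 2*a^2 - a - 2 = (a + 2)*(a^2 - 1) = (a + 1)*(a + 2)*(a - 1)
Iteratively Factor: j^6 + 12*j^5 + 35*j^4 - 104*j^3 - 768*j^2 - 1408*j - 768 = (j + 3)*(j^5 + 9*j^4 + 8*j^3 - 128*j^2 - 384*j - 256) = (j + 1)*(j + 3)*(j^4 + 8*j^3 - 128*j - 256) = (j + 1)*(j + 3)*(j + 4)*(j^3 + 4*j^2 - 16*j - 64) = (j - 4)*(j + 1)*(j + 3)*(j + 4)*(j^2 + 8*j + 16) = (j - 4)*(j + 1)*(j + 3)*(j + 4)^2*(j + 4)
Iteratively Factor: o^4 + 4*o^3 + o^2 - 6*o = (o - 1)*(o^3 + 5*o^2 + 6*o) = (o - 1)*(o + 2)*(o^2 + 3*o) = o*(o - 1)*(o + 2)*(o + 3)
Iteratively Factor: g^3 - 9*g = (g)*(g^2 - 9) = g*(g - 3)*(g + 3)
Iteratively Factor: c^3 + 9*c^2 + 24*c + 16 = (c + 4)*(c^2 + 5*c + 4) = (c + 4)^2*(c + 1)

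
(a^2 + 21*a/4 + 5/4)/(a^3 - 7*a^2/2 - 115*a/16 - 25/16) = 4*(a + 5)/(4*a^2 - 15*a - 25)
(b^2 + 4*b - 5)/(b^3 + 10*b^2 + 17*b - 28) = (b + 5)/(b^2 + 11*b + 28)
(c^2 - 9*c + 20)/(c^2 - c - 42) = (-c^2 + 9*c - 20)/(-c^2 + c + 42)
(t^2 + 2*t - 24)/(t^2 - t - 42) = (t - 4)/(t - 7)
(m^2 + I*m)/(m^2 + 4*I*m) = (m + I)/(m + 4*I)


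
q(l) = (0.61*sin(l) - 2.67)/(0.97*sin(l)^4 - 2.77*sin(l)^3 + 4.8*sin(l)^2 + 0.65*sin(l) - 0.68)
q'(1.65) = -0.13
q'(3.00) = -17.72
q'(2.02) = -0.96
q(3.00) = 5.17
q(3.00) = 5.17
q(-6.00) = 14.03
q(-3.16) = 3.99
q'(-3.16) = -4.02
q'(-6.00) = 206.06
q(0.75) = -1.70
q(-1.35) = -0.49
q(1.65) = -0.70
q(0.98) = -1.06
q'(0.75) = 4.62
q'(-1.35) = -0.30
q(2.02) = -0.88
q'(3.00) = -17.72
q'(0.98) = 1.64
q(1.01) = -1.01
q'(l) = (0.61*sin(l) - 2.67)*(-3.88*sin(l)^3*cos(l) + 8.31*sin(l)^2*cos(l) - 9.6*sin(l)*cos(l) - 0.65*cos(l))/(0.97*sin(l)^4 - 2.77*sin(l)^3 + 4.8*sin(l)^2 + 0.65*sin(l) - 0.68)^2 + 0.61*cos(l)/(0.97*sin(l)^4 - 2.77*sin(l)^3 + 4.8*sin(l)^2 + 0.65*sin(l) - 0.68)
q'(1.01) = 1.46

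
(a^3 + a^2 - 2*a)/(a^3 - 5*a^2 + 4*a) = (a + 2)/(a - 4)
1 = 1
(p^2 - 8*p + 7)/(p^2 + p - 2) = (p - 7)/(p + 2)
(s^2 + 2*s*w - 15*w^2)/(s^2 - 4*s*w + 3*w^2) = (s + 5*w)/(s - w)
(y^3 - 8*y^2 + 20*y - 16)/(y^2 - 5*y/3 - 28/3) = 3*(y^2 - 4*y + 4)/(3*y + 7)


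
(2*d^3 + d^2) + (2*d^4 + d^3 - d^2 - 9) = 2*d^4 + 3*d^3 - 9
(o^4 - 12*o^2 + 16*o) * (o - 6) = o^5 - 6*o^4 - 12*o^3 + 88*o^2 - 96*o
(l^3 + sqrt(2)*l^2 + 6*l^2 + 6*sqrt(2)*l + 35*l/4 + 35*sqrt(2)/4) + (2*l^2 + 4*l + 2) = l^3 + sqrt(2)*l^2 + 8*l^2 + 6*sqrt(2)*l + 51*l/4 + 2 + 35*sqrt(2)/4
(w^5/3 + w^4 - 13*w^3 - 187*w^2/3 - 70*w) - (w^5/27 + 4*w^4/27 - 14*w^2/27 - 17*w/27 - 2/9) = 8*w^5/27 + 23*w^4/27 - 13*w^3 - 1669*w^2/27 - 1873*w/27 + 2/9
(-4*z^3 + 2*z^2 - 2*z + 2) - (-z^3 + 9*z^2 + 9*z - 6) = -3*z^3 - 7*z^2 - 11*z + 8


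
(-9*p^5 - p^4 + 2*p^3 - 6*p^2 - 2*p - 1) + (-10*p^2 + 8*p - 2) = -9*p^5 - p^4 + 2*p^3 - 16*p^2 + 6*p - 3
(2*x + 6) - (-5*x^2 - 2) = 5*x^2 + 2*x + 8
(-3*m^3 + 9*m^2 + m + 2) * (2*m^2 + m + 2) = -6*m^5 + 15*m^4 + 5*m^3 + 23*m^2 + 4*m + 4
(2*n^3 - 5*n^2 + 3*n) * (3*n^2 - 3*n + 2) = 6*n^5 - 21*n^4 + 28*n^3 - 19*n^2 + 6*n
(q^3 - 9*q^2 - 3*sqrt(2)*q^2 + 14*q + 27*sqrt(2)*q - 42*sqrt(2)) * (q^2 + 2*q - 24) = q^5 - 7*q^4 - 3*sqrt(2)*q^4 - 28*q^3 + 21*sqrt(2)*q^3 + 84*sqrt(2)*q^2 + 244*q^2 - 732*sqrt(2)*q - 336*q + 1008*sqrt(2)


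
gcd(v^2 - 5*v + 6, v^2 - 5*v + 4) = 1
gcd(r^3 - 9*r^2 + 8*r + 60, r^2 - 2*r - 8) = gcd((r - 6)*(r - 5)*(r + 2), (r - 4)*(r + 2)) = r + 2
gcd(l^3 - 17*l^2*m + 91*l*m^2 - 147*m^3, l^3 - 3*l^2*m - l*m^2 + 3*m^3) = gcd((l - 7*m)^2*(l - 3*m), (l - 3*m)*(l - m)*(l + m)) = l - 3*m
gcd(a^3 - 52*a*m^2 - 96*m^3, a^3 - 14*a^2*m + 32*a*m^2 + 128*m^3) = a^2 - 6*a*m - 16*m^2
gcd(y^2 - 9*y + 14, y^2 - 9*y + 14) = y^2 - 9*y + 14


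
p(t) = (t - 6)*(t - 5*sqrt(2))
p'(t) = 2*t - 5*sqrt(2) - 6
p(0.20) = 39.85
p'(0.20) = -12.67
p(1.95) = 20.74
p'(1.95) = -9.17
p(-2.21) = 76.20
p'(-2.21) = -17.49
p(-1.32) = 61.42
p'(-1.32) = -15.71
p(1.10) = 29.26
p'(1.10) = -10.87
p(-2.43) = 80.09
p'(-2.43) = -17.93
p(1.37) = 26.40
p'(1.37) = -10.33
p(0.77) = 32.95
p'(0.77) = -11.53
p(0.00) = 42.43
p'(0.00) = -13.07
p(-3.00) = 90.64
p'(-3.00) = -19.07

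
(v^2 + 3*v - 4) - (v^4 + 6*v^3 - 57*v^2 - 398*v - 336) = -v^4 - 6*v^3 + 58*v^2 + 401*v + 332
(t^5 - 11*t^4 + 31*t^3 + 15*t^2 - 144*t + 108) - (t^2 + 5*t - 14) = t^5 - 11*t^4 + 31*t^3 + 14*t^2 - 149*t + 122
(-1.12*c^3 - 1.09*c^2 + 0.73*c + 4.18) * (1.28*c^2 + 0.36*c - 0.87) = -1.4336*c^5 - 1.7984*c^4 + 1.5164*c^3 + 6.5615*c^2 + 0.8697*c - 3.6366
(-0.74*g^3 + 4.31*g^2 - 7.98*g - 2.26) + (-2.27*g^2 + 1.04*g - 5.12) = -0.74*g^3 + 2.04*g^2 - 6.94*g - 7.38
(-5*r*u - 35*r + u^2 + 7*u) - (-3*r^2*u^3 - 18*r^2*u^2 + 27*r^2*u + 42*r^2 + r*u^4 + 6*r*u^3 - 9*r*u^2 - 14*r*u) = 3*r^2*u^3 + 18*r^2*u^2 - 27*r^2*u - 42*r^2 - r*u^4 - 6*r*u^3 + 9*r*u^2 + 9*r*u - 35*r + u^2 + 7*u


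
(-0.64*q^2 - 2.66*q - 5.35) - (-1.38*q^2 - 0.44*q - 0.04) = 0.74*q^2 - 2.22*q - 5.31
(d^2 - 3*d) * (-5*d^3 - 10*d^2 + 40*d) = -5*d^5 + 5*d^4 + 70*d^3 - 120*d^2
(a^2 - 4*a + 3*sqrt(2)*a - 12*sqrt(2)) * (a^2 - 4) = a^4 - 4*a^3 + 3*sqrt(2)*a^3 - 12*sqrt(2)*a^2 - 4*a^2 - 12*sqrt(2)*a + 16*a + 48*sqrt(2)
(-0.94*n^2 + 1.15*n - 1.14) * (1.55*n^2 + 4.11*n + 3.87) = -1.457*n^4 - 2.0809*n^3 - 0.6783*n^2 - 0.2349*n - 4.4118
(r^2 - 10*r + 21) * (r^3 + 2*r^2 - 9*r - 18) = r^5 - 8*r^4 - 8*r^3 + 114*r^2 - 9*r - 378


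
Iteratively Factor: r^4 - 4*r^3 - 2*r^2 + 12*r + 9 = (r - 3)*(r^3 - r^2 - 5*r - 3) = (r - 3)^2*(r^2 + 2*r + 1) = (r - 3)^2*(r + 1)*(r + 1)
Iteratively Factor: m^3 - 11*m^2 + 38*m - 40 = (m - 2)*(m^2 - 9*m + 20) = (m - 5)*(m - 2)*(m - 4)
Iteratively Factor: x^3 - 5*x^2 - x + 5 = (x + 1)*(x^2 - 6*x + 5) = (x - 5)*(x + 1)*(x - 1)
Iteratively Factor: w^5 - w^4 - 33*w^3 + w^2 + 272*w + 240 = (w - 4)*(w^4 + 3*w^3 - 21*w^2 - 83*w - 60) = (w - 4)*(w + 1)*(w^3 + 2*w^2 - 23*w - 60) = (w - 5)*(w - 4)*(w + 1)*(w^2 + 7*w + 12) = (w - 5)*(w - 4)*(w + 1)*(w + 3)*(w + 4)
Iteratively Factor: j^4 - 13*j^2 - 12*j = (j + 1)*(j^3 - j^2 - 12*j) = j*(j + 1)*(j^2 - j - 12) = j*(j - 4)*(j + 1)*(j + 3)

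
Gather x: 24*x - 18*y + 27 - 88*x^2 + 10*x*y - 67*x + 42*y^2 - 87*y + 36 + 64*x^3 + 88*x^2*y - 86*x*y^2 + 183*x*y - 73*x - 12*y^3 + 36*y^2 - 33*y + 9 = 64*x^3 + x^2*(88*y - 88) + x*(-86*y^2 + 193*y - 116) - 12*y^3 + 78*y^2 - 138*y + 72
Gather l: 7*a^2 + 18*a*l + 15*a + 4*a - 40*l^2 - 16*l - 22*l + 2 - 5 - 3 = 7*a^2 + 19*a - 40*l^2 + l*(18*a - 38) - 6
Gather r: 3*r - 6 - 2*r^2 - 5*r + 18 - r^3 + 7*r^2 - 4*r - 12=-r^3 + 5*r^2 - 6*r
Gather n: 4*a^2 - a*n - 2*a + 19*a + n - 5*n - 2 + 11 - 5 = 4*a^2 + 17*a + n*(-a - 4) + 4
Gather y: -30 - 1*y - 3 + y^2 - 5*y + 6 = y^2 - 6*y - 27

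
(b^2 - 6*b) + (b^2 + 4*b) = 2*b^2 - 2*b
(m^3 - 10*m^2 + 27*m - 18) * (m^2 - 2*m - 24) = m^5 - 12*m^4 + 23*m^3 + 168*m^2 - 612*m + 432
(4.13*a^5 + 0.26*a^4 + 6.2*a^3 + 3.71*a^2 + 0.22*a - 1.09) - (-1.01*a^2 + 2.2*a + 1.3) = 4.13*a^5 + 0.26*a^4 + 6.2*a^3 + 4.72*a^2 - 1.98*a - 2.39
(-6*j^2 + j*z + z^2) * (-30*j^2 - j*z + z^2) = 180*j^4 - 24*j^3*z - 37*j^2*z^2 + z^4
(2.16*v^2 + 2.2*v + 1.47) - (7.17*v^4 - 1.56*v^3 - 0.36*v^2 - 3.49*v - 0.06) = -7.17*v^4 + 1.56*v^3 + 2.52*v^2 + 5.69*v + 1.53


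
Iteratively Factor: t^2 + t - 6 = (t - 2)*(t + 3)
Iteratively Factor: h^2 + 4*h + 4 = (h + 2)*(h + 2)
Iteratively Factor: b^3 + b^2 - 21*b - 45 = (b - 5)*(b^2 + 6*b + 9) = (b - 5)*(b + 3)*(b + 3)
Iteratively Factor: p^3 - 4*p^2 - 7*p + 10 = (p - 1)*(p^2 - 3*p - 10) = (p - 1)*(p + 2)*(p - 5)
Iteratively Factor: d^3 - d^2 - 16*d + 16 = (d + 4)*(d^2 - 5*d + 4) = (d - 4)*(d + 4)*(d - 1)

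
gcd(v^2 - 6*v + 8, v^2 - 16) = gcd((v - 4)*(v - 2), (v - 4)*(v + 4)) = v - 4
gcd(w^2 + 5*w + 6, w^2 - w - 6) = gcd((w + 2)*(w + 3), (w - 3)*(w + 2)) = w + 2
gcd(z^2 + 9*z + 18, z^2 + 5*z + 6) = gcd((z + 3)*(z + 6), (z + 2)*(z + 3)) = z + 3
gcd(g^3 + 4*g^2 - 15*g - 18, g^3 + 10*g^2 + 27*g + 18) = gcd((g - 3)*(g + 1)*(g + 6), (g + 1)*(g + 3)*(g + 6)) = g^2 + 7*g + 6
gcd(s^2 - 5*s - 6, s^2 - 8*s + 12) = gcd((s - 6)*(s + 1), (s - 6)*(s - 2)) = s - 6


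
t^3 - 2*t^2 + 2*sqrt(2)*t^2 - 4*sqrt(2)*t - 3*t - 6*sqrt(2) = (t - 3)*(t + 1)*(t + 2*sqrt(2))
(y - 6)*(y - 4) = y^2 - 10*y + 24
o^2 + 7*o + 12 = (o + 3)*(o + 4)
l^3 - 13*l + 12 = (l - 3)*(l - 1)*(l + 4)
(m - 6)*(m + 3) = m^2 - 3*m - 18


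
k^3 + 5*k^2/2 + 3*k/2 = k*(k + 1)*(k + 3/2)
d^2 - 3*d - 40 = (d - 8)*(d + 5)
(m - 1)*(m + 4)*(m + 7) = m^3 + 10*m^2 + 17*m - 28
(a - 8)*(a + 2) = a^2 - 6*a - 16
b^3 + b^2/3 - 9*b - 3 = (b - 3)*(b + 1/3)*(b + 3)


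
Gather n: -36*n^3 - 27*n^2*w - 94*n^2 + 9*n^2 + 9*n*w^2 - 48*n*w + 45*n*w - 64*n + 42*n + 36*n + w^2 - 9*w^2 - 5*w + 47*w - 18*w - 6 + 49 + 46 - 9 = -36*n^3 + n^2*(-27*w - 85) + n*(9*w^2 - 3*w + 14) - 8*w^2 + 24*w + 80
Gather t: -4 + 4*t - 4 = 4*t - 8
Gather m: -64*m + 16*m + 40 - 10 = 30 - 48*m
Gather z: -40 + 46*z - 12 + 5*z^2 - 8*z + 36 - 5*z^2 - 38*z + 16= 0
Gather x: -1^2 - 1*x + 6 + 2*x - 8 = x - 3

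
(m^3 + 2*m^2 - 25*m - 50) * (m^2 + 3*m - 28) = m^5 + 5*m^4 - 47*m^3 - 181*m^2 + 550*m + 1400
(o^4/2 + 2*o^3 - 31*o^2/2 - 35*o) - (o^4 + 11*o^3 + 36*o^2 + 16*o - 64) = -o^4/2 - 9*o^3 - 103*o^2/2 - 51*o + 64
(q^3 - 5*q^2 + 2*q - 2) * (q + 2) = q^4 - 3*q^3 - 8*q^2 + 2*q - 4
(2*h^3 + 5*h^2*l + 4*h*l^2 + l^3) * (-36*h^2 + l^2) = -72*h^5 - 180*h^4*l - 142*h^3*l^2 - 31*h^2*l^3 + 4*h*l^4 + l^5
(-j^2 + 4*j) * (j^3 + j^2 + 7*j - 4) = -j^5 + 3*j^4 - 3*j^3 + 32*j^2 - 16*j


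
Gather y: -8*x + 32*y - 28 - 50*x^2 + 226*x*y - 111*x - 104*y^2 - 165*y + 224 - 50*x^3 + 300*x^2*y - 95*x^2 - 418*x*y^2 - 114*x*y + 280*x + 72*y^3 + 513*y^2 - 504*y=-50*x^3 - 145*x^2 + 161*x + 72*y^3 + y^2*(409 - 418*x) + y*(300*x^2 + 112*x - 637) + 196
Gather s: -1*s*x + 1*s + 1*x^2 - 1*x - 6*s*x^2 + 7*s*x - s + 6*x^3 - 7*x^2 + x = s*(-6*x^2 + 6*x) + 6*x^3 - 6*x^2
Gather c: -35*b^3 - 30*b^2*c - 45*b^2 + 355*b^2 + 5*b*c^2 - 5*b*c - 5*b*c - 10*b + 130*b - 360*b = -35*b^3 + 310*b^2 + 5*b*c^2 - 240*b + c*(-30*b^2 - 10*b)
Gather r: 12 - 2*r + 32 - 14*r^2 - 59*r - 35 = -14*r^2 - 61*r + 9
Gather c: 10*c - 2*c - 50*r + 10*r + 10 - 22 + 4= 8*c - 40*r - 8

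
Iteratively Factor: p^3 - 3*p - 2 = (p + 1)*(p^2 - p - 2) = (p + 1)^2*(p - 2)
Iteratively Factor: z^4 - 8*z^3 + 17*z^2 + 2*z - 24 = (z - 4)*(z^3 - 4*z^2 + z + 6) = (z - 4)*(z + 1)*(z^2 - 5*z + 6) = (z - 4)*(z - 3)*(z + 1)*(z - 2)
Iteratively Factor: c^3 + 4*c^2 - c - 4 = (c - 1)*(c^2 + 5*c + 4) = (c - 1)*(c + 1)*(c + 4)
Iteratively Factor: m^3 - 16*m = (m - 4)*(m^2 + 4*m) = m*(m - 4)*(m + 4)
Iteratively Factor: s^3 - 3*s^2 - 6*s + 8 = (s - 1)*(s^2 - 2*s - 8) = (s - 1)*(s + 2)*(s - 4)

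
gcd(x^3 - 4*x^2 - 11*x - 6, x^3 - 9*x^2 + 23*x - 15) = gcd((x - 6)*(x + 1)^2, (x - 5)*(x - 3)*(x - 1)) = 1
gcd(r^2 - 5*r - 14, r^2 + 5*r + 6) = r + 2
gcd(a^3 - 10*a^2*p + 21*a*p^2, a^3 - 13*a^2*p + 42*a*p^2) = -a^2 + 7*a*p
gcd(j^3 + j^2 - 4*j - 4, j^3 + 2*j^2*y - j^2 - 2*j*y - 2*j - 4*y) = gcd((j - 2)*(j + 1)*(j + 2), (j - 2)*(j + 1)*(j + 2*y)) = j^2 - j - 2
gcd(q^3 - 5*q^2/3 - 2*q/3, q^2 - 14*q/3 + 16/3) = q - 2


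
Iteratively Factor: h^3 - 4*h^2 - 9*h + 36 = (h - 3)*(h^2 - h - 12) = (h - 3)*(h + 3)*(h - 4)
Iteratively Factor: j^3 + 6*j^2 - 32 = (j - 2)*(j^2 + 8*j + 16) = (j - 2)*(j + 4)*(j + 4)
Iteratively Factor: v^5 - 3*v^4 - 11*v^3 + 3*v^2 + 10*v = (v)*(v^4 - 3*v^3 - 11*v^2 + 3*v + 10) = v*(v - 1)*(v^3 - 2*v^2 - 13*v - 10) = v*(v - 5)*(v - 1)*(v^2 + 3*v + 2) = v*(v - 5)*(v - 1)*(v + 2)*(v + 1)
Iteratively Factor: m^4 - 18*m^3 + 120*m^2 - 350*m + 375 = (m - 5)*(m^3 - 13*m^2 + 55*m - 75) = (m - 5)^2*(m^2 - 8*m + 15) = (m - 5)^3*(m - 3)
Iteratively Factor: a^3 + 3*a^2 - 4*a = (a + 4)*(a^2 - a) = (a - 1)*(a + 4)*(a)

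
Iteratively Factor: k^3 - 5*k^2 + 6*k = (k - 3)*(k^2 - 2*k) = k*(k - 3)*(k - 2)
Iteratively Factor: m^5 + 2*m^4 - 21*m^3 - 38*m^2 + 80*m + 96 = (m + 4)*(m^4 - 2*m^3 - 13*m^2 + 14*m + 24) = (m - 4)*(m + 4)*(m^3 + 2*m^2 - 5*m - 6) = (m - 4)*(m + 3)*(m + 4)*(m^2 - m - 2) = (m - 4)*(m + 1)*(m + 3)*(m + 4)*(m - 2)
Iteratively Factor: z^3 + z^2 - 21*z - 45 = (z + 3)*(z^2 - 2*z - 15) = (z + 3)^2*(z - 5)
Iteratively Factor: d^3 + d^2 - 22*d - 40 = (d - 5)*(d^2 + 6*d + 8) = (d - 5)*(d + 4)*(d + 2)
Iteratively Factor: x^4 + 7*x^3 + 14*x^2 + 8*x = (x + 2)*(x^3 + 5*x^2 + 4*x) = x*(x + 2)*(x^2 + 5*x + 4) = x*(x + 2)*(x + 4)*(x + 1)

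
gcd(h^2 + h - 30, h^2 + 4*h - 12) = h + 6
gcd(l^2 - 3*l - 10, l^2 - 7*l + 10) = l - 5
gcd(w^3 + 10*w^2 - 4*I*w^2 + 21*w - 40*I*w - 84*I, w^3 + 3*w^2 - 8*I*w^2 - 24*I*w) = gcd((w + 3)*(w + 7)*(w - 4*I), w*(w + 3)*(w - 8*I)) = w + 3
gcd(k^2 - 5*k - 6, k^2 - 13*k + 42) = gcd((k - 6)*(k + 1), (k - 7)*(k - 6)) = k - 6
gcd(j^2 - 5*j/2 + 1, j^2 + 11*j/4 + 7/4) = 1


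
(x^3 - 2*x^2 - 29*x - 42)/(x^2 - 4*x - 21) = x + 2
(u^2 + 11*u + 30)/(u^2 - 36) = (u + 5)/(u - 6)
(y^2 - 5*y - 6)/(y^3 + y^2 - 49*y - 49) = (y - 6)/(y^2 - 49)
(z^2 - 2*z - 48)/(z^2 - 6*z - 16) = (z + 6)/(z + 2)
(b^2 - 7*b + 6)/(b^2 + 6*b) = (b^2 - 7*b + 6)/(b*(b + 6))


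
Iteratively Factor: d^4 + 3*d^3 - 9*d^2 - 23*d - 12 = (d + 1)*(d^3 + 2*d^2 - 11*d - 12) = (d - 3)*(d + 1)*(d^2 + 5*d + 4) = (d - 3)*(d + 1)*(d + 4)*(d + 1)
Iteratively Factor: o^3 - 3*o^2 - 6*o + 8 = (o - 1)*(o^2 - 2*o - 8) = (o - 4)*(o - 1)*(o + 2)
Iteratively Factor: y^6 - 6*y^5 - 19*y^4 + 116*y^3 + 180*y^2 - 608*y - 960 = (y - 4)*(y^5 - 2*y^4 - 27*y^3 + 8*y^2 + 212*y + 240) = (y - 4)*(y + 2)*(y^4 - 4*y^3 - 19*y^2 + 46*y + 120) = (y - 4)*(y + 2)*(y + 3)*(y^3 - 7*y^2 + 2*y + 40) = (y - 4)*(y + 2)^2*(y + 3)*(y^2 - 9*y + 20) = (y - 5)*(y - 4)*(y + 2)^2*(y + 3)*(y - 4)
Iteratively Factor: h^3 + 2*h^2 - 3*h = (h - 1)*(h^2 + 3*h) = (h - 1)*(h + 3)*(h)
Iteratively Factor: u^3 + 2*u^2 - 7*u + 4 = (u + 4)*(u^2 - 2*u + 1) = (u - 1)*(u + 4)*(u - 1)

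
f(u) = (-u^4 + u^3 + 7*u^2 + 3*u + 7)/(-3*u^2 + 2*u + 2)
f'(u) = (6*u - 2)*(-u^4 + u^3 + 7*u^2 + 3*u + 7)/(-3*u^2 + 2*u + 2)^2 + (-4*u^3 + 3*u^2 + 14*u + 3)/(-3*u^2 + 2*u + 2) = (6*u^5 - 9*u^4 - 4*u^3 + 29*u^2 + 70*u - 8)/(9*u^4 - 12*u^3 - 8*u^2 + 8*u + 4)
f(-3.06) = 1.64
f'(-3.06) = -2.15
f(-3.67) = 3.07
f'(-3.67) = -2.53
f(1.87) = -6.61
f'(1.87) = 9.98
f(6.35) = 9.99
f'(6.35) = 4.24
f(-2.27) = 0.11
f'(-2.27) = -1.76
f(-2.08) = -0.22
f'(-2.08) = -1.72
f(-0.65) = -13.31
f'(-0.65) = -131.81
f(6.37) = 10.07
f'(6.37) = 4.25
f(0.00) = 3.50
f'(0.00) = -2.00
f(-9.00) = 26.03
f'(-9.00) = -6.09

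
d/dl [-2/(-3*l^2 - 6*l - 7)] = 12*(-l - 1)/(3*l^2 + 6*l + 7)^2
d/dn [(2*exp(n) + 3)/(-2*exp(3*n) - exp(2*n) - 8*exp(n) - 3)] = 2*((2*exp(n) + 3)*(3*exp(2*n) + exp(n) + 4) - 2*exp(3*n) - exp(2*n) - 8*exp(n) - 3)*exp(n)/(2*exp(3*n) + exp(2*n) + 8*exp(n) + 3)^2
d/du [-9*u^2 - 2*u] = -18*u - 2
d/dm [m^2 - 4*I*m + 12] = 2*m - 4*I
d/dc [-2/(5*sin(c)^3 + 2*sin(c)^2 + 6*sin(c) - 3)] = 2*(15*sin(c)^2 + 4*sin(c) + 6)*cos(c)/(5*sin(c)^3 + 2*sin(c)^2 + 6*sin(c) - 3)^2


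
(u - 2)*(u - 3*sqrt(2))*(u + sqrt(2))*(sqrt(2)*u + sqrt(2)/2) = sqrt(2)*u^4 - 4*u^3 - 3*sqrt(2)*u^3/2 - 7*sqrt(2)*u^2 + 6*u^2 + 4*u + 9*sqrt(2)*u + 6*sqrt(2)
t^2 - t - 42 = (t - 7)*(t + 6)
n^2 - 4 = (n - 2)*(n + 2)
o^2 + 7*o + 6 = (o + 1)*(o + 6)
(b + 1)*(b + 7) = b^2 + 8*b + 7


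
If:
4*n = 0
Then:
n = 0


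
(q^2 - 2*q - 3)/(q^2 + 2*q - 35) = (q^2 - 2*q - 3)/(q^2 + 2*q - 35)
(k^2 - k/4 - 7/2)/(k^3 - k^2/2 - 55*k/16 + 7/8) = 4/(4*k - 1)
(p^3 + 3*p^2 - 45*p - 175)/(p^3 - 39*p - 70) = (p + 5)/(p + 2)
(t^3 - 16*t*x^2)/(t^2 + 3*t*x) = (t^2 - 16*x^2)/(t + 3*x)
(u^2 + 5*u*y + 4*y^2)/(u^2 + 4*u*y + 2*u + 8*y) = (u + y)/(u + 2)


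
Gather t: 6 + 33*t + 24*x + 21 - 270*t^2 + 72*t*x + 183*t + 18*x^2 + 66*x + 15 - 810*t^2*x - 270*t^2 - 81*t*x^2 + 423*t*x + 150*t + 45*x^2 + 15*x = t^2*(-810*x - 540) + t*(-81*x^2 + 495*x + 366) + 63*x^2 + 105*x + 42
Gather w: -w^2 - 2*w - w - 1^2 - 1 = -w^2 - 3*w - 2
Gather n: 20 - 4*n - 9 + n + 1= 12 - 3*n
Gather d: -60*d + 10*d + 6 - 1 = 5 - 50*d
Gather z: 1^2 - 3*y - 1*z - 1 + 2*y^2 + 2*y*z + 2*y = 2*y^2 - y + z*(2*y - 1)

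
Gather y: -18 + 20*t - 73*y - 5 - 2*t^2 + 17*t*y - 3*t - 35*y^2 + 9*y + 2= -2*t^2 + 17*t - 35*y^2 + y*(17*t - 64) - 21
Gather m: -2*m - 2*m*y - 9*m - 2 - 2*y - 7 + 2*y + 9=m*(-2*y - 11)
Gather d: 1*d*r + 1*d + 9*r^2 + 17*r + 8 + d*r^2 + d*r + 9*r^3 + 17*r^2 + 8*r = d*(r^2 + 2*r + 1) + 9*r^3 + 26*r^2 + 25*r + 8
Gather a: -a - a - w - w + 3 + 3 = -2*a - 2*w + 6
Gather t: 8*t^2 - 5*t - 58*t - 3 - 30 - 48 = 8*t^2 - 63*t - 81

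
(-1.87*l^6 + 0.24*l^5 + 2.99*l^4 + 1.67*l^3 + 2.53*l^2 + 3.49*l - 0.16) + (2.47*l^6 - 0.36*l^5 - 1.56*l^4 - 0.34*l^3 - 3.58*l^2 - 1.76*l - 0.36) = 0.6*l^6 - 0.12*l^5 + 1.43*l^4 + 1.33*l^3 - 1.05*l^2 + 1.73*l - 0.52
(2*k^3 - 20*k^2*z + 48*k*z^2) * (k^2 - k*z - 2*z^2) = 2*k^5 - 22*k^4*z + 64*k^3*z^2 - 8*k^2*z^3 - 96*k*z^4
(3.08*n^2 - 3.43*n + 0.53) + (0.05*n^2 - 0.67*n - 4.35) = 3.13*n^2 - 4.1*n - 3.82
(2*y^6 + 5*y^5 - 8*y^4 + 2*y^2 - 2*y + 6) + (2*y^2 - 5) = 2*y^6 + 5*y^5 - 8*y^4 + 4*y^2 - 2*y + 1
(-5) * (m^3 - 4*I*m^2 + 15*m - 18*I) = -5*m^3 + 20*I*m^2 - 75*m + 90*I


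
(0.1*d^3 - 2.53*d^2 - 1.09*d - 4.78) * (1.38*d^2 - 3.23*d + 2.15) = 0.138*d^5 - 3.8144*d^4 + 6.8827*d^3 - 8.5152*d^2 + 13.0959*d - 10.277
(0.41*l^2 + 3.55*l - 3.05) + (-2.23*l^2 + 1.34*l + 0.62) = -1.82*l^2 + 4.89*l - 2.43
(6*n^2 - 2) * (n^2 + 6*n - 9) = 6*n^4 + 36*n^3 - 56*n^2 - 12*n + 18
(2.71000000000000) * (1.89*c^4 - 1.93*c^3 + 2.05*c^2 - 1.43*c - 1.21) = 5.1219*c^4 - 5.2303*c^3 + 5.5555*c^2 - 3.8753*c - 3.2791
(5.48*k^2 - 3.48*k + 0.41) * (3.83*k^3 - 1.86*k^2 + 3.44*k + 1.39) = 20.9884*k^5 - 23.5212*k^4 + 26.8943*k^3 - 5.1166*k^2 - 3.4268*k + 0.5699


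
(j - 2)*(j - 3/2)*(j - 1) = j^3 - 9*j^2/2 + 13*j/2 - 3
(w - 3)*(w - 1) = w^2 - 4*w + 3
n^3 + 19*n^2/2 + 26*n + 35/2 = (n + 1)*(n + 7/2)*(n + 5)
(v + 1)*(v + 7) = v^2 + 8*v + 7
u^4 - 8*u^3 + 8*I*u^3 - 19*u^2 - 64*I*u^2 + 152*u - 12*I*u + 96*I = (u - 8)*(u + I)*(u + 3*I)*(u + 4*I)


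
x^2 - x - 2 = (x - 2)*(x + 1)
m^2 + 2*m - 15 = (m - 3)*(m + 5)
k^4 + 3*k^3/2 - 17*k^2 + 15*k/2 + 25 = (k - 5/2)*(k - 2)*(k + 1)*(k + 5)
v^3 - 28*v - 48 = (v - 6)*(v + 2)*(v + 4)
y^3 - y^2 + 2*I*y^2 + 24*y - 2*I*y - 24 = (y - 1)*(y - 4*I)*(y + 6*I)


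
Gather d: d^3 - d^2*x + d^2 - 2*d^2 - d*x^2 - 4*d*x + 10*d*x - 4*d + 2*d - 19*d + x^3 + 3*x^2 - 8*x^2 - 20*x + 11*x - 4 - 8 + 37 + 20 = d^3 + d^2*(-x - 1) + d*(-x^2 + 6*x - 21) + x^3 - 5*x^2 - 9*x + 45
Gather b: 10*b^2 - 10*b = 10*b^2 - 10*b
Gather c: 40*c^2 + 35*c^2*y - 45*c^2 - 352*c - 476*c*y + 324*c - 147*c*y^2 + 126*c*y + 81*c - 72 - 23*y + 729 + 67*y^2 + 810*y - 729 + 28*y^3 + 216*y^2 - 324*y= c^2*(35*y - 5) + c*(-147*y^2 - 350*y + 53) + 28*y^3 + 283*y^2 + 463*y - 72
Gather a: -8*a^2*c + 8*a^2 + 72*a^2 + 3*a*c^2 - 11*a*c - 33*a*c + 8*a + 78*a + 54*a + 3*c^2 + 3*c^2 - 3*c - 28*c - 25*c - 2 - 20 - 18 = a^2*(80 - 8*c) + a*(3*c^2 - 44*c + 140) + 6*c^2 - 56*c - 40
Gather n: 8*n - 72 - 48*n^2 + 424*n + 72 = -48*n^2 + 432*n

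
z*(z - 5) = z^2 - 5*z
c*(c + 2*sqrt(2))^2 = c^3 + 4*sqrt(2)*c^2 + 8*c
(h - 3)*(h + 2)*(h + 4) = h^3 + 3*h^2 - 10*h - 24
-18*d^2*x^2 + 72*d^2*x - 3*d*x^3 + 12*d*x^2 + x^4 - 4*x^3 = x*(-6*d + x)*(3*d + x)*(x - 4)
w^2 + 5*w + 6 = (w + 2)*(w + 3)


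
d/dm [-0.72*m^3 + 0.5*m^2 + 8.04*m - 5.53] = -2.16*m^2 + 1.0*m + 8.04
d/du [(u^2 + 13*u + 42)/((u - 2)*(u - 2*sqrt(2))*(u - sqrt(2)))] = ((u - 2)*(u - 2*sqrt(2))*(u - sqrt(2))*(2*u + 13) - (u - 2)*(u - 2*sqrt(2))*(u^2 + 13*u + 42) - (u - 2)*(u - sqrt(2))*(u^2 + 13*u + 42) - (u - 2*sqrt(2))*(u - sqrt(2))*(u^2 + 13*u + 42))/((u - 2)^2*(u - 2*sqrt(2))^2*(u - sqrt(2))^2)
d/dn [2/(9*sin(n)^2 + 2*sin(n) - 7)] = -4*(9*sin(n) + 1)*cos(n)/(9*sin(n)^2 + 2*sin(n) - 7)^2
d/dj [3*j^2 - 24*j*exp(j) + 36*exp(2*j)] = -24*j*exp(j) + 6*j + 72*exp(2*j) - 24*exp(j)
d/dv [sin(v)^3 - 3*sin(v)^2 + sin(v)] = (3*sin(v)^2 - 6*sin(v) + 1)*cos(v)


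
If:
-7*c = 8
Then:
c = -8/7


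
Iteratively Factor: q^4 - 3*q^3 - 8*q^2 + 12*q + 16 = (q + 2)*(q^3 - 5*q^2 + 2*q + 8) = (q - 2)*(q + 2)*(q^2 - 3*q - 4) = (q - 4)*(q - 2)*(q + 2)*(q + 1)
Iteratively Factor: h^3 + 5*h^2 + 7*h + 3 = (h + 3)*(h^2 + 2*h + 1) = (h + 1)*(h + 3)*(h + 1)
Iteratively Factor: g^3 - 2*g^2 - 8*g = (g + 2)*(g^2 - 4*g) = (g - 4)*(g + 2)*(g)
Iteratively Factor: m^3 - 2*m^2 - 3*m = (m - 3)*(m^2 + m) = m*(m - 3)*(m + 1)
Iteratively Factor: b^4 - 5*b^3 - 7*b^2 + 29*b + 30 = (b + 2)*(b^3 - 7*b^2 + 7*b + 15) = (b + 1)*(b + 2)*(b^2 - 8*b + 15) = (b - 3)*(b + 1)*(b + 2)*(b - 5)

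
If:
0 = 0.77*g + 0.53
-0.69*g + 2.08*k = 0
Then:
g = -0.69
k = -0.23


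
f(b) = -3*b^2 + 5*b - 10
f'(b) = 5 - 6*b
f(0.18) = -9.20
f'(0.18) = 3.92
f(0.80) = -7.92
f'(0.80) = 0.20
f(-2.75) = -46.44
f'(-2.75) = 21.50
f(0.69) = -7.98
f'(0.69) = 0.86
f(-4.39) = -89.77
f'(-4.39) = 31.34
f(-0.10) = -10.53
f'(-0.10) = 5.60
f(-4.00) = -78.00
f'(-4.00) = 29.00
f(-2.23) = -36.07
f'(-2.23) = 18.38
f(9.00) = -208.00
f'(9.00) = -49.00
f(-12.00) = -502.00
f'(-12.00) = 77.00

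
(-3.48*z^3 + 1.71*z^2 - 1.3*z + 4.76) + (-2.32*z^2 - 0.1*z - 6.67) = -3.48*z^3 - 0.61*z^2 - 1.4*z - 1.91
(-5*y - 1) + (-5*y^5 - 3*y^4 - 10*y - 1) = -5*y^5 - 3*y^4 - 15*y - 2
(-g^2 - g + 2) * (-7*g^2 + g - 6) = 7*g^4 + 6*g^3 - 9*g^2 + 8*g - 12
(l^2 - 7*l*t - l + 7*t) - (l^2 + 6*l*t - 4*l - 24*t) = -13*l*t + 3*l + 31*t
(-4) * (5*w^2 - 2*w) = -20*w^2 + 8*w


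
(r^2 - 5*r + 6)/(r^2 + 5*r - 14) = (r - 3)/(r + 7)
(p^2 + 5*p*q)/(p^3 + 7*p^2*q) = (p + 5*q)/(p*(p + 7*q))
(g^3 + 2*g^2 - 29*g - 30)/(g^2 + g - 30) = g + 1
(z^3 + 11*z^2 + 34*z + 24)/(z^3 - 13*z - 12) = (z^2 + 10*z + 24)/(z^2 - z - 12)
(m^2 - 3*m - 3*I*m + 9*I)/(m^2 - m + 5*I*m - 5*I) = (m^2 - 3*m - 3*I*m + 9*I)/(m^2 - m + 5*I*m - 5*I)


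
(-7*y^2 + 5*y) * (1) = -7*y^2 + 5*y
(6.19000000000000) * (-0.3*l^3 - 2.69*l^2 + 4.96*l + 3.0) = -1.857*l^3 - 16.6511*l^2 + 30.7024*l + 18.57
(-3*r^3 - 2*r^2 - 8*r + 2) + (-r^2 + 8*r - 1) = -3*r^3 - 3*r^2 + 1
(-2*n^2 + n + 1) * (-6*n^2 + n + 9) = 12*n^4 - 8*n^3 - 23*n^2 + 10*n + 9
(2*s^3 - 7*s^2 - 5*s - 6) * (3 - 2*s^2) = -4*s^5 + 14*s^4 + 16*s^3 - 9*s^2 - 15*s - 18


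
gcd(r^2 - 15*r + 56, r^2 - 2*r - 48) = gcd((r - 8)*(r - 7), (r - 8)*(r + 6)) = r - 8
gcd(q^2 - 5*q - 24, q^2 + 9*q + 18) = q + 3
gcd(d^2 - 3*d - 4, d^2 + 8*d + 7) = d + 1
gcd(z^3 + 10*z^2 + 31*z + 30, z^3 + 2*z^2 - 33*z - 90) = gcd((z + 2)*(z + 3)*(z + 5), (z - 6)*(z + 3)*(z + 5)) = z^2 + 8*z + 15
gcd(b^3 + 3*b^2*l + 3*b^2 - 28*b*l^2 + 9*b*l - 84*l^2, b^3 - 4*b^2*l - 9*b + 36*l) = b^2 - 4*b*l + 3*b - 12*l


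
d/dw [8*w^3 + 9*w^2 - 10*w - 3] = 24*w^2 + 18*w - 10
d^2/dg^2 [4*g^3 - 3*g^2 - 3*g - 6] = 24*g - 6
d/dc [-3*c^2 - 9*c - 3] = -6*c - 9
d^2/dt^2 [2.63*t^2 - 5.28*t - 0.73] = 5.26000000000000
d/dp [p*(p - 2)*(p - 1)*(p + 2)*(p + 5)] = 5*p^4 + 16*p^3 - 27*p^2 - 32*p + 20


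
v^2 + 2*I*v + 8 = (v - 2*I)*(v + 4*I)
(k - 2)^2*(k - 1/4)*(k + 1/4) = k^4 - 4*k^3 + 63*k^2/16 + k/4 - 1/4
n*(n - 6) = n^2 - 6*n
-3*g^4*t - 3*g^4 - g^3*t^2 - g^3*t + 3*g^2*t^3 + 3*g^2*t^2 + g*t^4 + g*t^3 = (-g + t)*(g + t)*(3*g + t)*(g*t + g)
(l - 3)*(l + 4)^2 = l^3 + 5*l^2 - 8*l - 48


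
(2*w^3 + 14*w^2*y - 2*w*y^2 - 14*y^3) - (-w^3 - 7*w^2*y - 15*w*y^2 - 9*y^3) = 3*w^3 + 21*w^2*y + 13*w*y^2 - 5*y^3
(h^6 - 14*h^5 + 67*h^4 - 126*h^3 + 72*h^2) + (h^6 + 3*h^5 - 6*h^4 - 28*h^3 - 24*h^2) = 2*h^6 - 11*h^5 + 61*h^4 - 154*h^3 + 48*h^2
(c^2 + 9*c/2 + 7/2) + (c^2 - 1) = 2*c^2 + 9*c/2 + 5/2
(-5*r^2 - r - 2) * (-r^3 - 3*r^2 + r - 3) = 5*r^5 + 16*r^4 + 20*r^2 + r + 6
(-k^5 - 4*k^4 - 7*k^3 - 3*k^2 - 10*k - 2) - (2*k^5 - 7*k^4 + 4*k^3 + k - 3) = -3*k^5 + 3*k^4 - 11*k^3 - 3*k^2 - 11*k + 1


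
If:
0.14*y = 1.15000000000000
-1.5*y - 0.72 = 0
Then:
No Solution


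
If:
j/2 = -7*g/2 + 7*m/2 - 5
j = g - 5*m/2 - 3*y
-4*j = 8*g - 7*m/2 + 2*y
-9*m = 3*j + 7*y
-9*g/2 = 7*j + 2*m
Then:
No Solution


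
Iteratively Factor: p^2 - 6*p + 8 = (p - 4)*(p - 2)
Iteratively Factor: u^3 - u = (u + 1)*(u^2 - u) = u*(u + 1)*(u - 1)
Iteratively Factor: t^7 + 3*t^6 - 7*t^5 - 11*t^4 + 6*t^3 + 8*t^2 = (t - 2)*(t^6 + 5*t^5 + 3*t^4 - 5*t^3 - 4*t^2) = t*(t - 2)*(t^5 + 5*t^4 + 3*t^3 - 5*t^2 - 4*t) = t*(t - 2)*(t + 1)*(t^4 + 4*t^3 - t^2 - 4*t) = t*(t - 2)*(t + 1)^2*(t^3 + 3*t^2 - 4*t) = t*(t - 2)*(t + 1)^2*(t + 4)*(t^2 - t) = t^2*(t - 2)*(t + 1)^2*(t + 4)*(t - 1)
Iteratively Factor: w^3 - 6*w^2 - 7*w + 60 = (w + 3)*(w^2 - 9*w + 20) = (w - 4)*(w + 3)*(w - 5)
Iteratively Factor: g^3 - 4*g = (g - 2)*(g^2 + 2*g) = g*(g - 2)*(g + 2)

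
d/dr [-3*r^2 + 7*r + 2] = 7 - 6*r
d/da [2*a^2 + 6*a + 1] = 4*a + 6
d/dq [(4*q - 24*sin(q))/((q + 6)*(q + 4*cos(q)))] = 4*((1 - 6*cos(q))*(q + 6)*(q + 4*cos(q)) + (-q + 6*sin(q))*(q + 4*cos(q)) + (q + 6)*(q - 6*sin(q))*(4*sin(q) - 1))/((q + 6)^2*(q + 4*cos(q))^2)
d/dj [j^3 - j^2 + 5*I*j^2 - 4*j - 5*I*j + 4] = 3*j^2 + j*(-2 + 10*I) - 4 - 5*I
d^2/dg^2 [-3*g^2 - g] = -6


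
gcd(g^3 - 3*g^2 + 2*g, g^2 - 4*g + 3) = g - 1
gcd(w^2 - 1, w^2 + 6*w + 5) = w + 1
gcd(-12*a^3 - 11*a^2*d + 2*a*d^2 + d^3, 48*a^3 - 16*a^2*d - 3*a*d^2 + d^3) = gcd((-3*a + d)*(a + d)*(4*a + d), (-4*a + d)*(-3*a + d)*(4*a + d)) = 12*a^2 - a*d - d^2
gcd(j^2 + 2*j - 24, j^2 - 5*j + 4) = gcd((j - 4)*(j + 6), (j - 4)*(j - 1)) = j - 4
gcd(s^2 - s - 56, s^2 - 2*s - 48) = s - 8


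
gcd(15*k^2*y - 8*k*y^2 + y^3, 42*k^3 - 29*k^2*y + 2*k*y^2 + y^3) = -3*k + y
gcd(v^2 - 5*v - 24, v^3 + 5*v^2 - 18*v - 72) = v + 3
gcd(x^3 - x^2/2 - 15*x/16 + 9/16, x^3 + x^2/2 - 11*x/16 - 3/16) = x^2 + x/4 - 3/4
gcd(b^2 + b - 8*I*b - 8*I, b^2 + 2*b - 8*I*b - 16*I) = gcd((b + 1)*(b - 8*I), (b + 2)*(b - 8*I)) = b - 8*I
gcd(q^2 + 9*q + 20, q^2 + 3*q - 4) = q + 4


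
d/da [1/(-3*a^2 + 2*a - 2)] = 2*(3*a - 1)/(3*a^2 - 2*a + 2)^2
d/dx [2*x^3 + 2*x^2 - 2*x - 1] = 6*x^2 + 4*x - 2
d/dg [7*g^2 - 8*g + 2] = 14*g - 8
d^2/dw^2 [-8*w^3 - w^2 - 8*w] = -48*w - 2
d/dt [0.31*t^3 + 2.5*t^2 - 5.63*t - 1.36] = 0.93*t^2 + 5.0*t - 5.63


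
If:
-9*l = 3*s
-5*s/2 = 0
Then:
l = 0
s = 0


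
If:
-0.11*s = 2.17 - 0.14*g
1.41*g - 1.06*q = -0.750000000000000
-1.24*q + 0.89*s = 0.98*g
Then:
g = -12.32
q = -15.68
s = -35.40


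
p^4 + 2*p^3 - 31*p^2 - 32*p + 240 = (p - 4)*(p - 3)*(p + 4)*(p + 5)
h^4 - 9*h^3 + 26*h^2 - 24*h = h*(h - 4)*(h - 3)*(h - 2)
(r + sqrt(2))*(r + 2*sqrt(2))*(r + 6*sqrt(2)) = r^3 + 9*sqrt(2)*r^2 + 40*r + 24*sqrt(2)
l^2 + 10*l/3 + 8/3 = (l + 4/3)*(l + 2)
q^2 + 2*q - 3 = (q - 1)*(q + 3)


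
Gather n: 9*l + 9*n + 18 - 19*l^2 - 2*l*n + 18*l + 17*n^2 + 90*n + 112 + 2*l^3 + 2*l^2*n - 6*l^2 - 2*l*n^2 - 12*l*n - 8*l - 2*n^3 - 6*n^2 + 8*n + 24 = 2*l^3 - 25*l^2 + 19*l - 2*n^3 + n^2*(11 - 2*l) + n*(2*l^2 - 14*l + 107) + 154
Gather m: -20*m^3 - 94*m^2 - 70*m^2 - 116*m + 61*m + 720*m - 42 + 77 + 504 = -20*m^3 - 164*m^2 + 665*m + 539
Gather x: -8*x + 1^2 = 1 - 8*x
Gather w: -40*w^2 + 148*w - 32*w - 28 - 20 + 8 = -40*w^2 + 116*w - 40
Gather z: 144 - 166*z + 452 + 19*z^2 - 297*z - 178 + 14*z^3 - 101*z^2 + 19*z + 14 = 14*z^3 - 82*z^2 - 444*z + 432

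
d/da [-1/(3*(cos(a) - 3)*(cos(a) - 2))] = (5 - 2*cos(a))*sin(a)/(3*(cos(a) - 3)^2*(cos(a) - 2)^2)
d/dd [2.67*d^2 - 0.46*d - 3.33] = 5.34*d - 0.46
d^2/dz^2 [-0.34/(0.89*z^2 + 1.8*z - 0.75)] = (0.538628*z^2 + 1.08936*z - 0.34*(1.78*z + 1.8)*(3.56*z + 3.6) - 0.4539)/(0.89*z^2 + 1.8*z - 0.75)^3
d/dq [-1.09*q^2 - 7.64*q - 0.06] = -2.18*q - 7.64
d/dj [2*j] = 2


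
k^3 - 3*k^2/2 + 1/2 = (k - 1)^2*(k + 1/2)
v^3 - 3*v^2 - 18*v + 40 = (v - 5)*(v - 2)*(v + 4)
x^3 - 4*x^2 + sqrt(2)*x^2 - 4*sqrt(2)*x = x*(x - 4)*(x + sqrt(2))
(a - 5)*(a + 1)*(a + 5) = a^3 + a^2 - 25*a - 25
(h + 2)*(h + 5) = h^2 + 7*h + 10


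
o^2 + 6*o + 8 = (o + 2)*(o + 4)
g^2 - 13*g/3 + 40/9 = (g - 8/3)*(g - 5/3)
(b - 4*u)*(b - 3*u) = b^2 - 7*b*u + 12*u^2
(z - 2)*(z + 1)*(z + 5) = z^3 + 4*z^2 - 7*z - 10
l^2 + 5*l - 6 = (l - 1)*(l + 6)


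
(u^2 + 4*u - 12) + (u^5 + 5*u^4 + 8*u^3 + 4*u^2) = u^5 + 5*u^4 + 8*u^3 + 5*u^2 + 4*u - 12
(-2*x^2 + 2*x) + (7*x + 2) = -2*x^2 + 9*x + 2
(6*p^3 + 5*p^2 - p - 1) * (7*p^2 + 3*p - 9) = 42*p^5 + 53*p^4 - 46*p^3 - 55*p^2 + 6*p + 9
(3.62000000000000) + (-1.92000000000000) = 1.70000000000000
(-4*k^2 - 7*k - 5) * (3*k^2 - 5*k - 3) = -12*k^4 - k^3 + 32*k^2 + 46*k + 15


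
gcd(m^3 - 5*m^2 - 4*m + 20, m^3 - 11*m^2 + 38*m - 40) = m^2 - 7*m + 10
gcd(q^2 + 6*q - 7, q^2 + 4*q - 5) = q - 1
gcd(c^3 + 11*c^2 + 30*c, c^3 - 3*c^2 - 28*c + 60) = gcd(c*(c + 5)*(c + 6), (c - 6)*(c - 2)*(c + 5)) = c + 5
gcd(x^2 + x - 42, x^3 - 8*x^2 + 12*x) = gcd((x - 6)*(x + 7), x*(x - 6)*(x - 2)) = x - 6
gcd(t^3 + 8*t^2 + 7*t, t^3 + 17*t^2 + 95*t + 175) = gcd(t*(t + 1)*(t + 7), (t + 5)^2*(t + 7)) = t + 7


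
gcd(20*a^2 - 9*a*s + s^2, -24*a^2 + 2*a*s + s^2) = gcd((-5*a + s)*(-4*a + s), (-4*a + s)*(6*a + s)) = -4*a + s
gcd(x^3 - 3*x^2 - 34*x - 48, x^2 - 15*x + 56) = x - 8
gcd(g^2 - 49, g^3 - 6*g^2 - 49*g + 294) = g^2 - 49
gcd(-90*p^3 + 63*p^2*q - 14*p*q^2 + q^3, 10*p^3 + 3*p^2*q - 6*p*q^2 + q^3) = 5*p - q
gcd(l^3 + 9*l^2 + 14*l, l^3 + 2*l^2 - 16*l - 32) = l + 2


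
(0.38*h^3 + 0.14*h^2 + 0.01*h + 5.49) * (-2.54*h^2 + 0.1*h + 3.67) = -0.9652*h^5 - 0.3176*h^4 + 1.3832*h^3 - 13.4298*h^2 + 0.5857*h + 20.1483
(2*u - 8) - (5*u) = -3*u - 8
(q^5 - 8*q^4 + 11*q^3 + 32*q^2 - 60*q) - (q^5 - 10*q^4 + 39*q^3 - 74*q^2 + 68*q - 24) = 2*q^4 - 28*q^3 + 106*q^2 - 128*q + 24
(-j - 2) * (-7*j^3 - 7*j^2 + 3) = 7*j^4 + 21*j^3 + 14*j^2 - 3*j - 6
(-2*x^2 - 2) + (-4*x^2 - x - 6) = -6*x^2 - x - 8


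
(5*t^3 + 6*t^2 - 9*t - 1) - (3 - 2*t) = 5*t^3 + 6*t^2 - 7*t - 4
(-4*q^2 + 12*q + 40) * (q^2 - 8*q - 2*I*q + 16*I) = -4*q^4 + 44*q^3 + 8*I*q^3 - 56*q^2 - 88*I*q^2 - 320*q + 112*I*q + 640*I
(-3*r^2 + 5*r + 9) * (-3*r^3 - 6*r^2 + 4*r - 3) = 9*r^5 + 3*r^4 - 69*r^3 - 25*r^2 + 21*r - 27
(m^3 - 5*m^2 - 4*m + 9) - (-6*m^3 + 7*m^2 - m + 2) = 7*m^3 - 12*m^2 - 3*m + 7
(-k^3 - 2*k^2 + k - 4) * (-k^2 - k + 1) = k^5 + 3*k^4 + k^2 + 5*k - 4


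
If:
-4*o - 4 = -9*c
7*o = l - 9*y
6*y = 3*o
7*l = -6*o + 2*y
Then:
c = 4/9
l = 0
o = 0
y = 0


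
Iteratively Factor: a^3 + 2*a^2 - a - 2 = (a - 1)*(a^2 + 3*a + 2) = (a - 1)*(a + 2)*(a + 1)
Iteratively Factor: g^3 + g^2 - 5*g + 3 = (g - 1)*(g^2 + 2*g - 3) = (g - 1)*(g + 3)*(g - 1)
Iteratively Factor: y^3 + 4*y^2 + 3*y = (y + 3)*(y^2 + y) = y*(y + 3)*(y + 1)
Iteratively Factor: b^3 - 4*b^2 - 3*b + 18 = (b - 3)*(b^2 - b - 6) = (b - 3)^2*(b + 2)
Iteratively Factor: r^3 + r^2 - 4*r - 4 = (r - 2)*(r^2 + 3*r + 2) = (r - 2)*(r + 2)*(r + 1)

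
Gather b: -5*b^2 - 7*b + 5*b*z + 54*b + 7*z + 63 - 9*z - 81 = -5*b^2 + b*(5*z + 47) - 2*z - 18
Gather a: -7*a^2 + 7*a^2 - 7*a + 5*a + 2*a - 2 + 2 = 0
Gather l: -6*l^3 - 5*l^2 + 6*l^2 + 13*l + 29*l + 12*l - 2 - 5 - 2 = -6*l^3 + l^2 + 54*l - 9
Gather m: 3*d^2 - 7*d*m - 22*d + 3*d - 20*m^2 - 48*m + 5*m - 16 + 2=3*d^2 - 19*d - 20*m^2 + m*(-7*d - 43) - 14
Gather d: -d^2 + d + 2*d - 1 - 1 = -d^2 + 3*d - 2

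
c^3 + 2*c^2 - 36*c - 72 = (c - 6)*(c + 2)*(c + 6)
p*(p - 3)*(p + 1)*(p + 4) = p^4 + 2*p^3 - 11*p^2 - 12*p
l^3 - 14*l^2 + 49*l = l*(l - 7)^2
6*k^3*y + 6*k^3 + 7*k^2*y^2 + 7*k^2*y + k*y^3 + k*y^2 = (k + y)*(6*k + y)*(k*y + k)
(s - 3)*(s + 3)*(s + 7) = s^3 + 7*s^2 - 9*s - 63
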